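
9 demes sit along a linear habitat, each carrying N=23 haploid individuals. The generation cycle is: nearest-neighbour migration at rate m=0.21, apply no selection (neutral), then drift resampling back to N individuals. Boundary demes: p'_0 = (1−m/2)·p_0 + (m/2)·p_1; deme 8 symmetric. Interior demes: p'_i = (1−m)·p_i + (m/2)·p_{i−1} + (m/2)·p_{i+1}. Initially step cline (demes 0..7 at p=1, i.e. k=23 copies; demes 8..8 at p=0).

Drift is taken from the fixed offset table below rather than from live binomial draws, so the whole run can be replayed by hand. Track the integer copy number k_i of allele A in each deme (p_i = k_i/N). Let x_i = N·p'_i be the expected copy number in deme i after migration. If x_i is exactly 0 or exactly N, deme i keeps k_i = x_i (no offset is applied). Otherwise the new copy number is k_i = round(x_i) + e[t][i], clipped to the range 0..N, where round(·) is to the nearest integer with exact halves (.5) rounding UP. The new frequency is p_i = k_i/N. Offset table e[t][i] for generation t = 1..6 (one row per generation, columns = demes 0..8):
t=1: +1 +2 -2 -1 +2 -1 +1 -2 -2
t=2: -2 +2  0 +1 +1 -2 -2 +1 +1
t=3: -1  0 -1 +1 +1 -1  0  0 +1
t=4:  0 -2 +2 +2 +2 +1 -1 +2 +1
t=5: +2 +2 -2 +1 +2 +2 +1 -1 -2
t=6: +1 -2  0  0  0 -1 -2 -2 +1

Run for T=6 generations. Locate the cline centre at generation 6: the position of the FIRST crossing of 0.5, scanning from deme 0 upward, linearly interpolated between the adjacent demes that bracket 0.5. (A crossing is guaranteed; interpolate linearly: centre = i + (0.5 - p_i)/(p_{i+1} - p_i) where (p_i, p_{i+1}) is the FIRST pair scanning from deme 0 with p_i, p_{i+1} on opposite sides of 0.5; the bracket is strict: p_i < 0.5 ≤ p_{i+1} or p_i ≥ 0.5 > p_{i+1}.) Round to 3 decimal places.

7.500

t=0: k=[23 23 23 23 23 23 23 23 0]
t=1: x=[23.0000 23.0000 23.0000 23.0000 23.0000 23.0000 23.0000 20.5850 2.4150] k=[23 23 23 23 23 23 23 19 0]
t=2: x=[23.0000 23.0000 23.0000 23.0000 23.0000 23.0000 22.5800 17.4250 1.9950] k=[23 23 23 23 23 23 21 18 3]
t=3: x=[23.0000 23.0000 23.0000 23.0000 23.0000 22.7900 20.8950 16.7400 4.5750] k=[23 23 23 23 23 22 21 17 6]
t=4: x=[23.0000 23.0000 23.0000 23.0000 22.8950 22.0000 20.6850 16.2650 7.1550] k=[23 23 23 23 23 23 20 18 8]
t=5: x=[23.0000 23.0000 23.0000 23.0000 23.0000 22.6850 20.1050 17.1600 9.0500] k=[23 23 23 23 23 23 21 16 7]
t=6: x=[23.0000 23.0000 23.0000 23.0000 23.0000 22.7900 20.6850 15.5800 7.9450] k=[23 23 23 23 23 22 19 14 9]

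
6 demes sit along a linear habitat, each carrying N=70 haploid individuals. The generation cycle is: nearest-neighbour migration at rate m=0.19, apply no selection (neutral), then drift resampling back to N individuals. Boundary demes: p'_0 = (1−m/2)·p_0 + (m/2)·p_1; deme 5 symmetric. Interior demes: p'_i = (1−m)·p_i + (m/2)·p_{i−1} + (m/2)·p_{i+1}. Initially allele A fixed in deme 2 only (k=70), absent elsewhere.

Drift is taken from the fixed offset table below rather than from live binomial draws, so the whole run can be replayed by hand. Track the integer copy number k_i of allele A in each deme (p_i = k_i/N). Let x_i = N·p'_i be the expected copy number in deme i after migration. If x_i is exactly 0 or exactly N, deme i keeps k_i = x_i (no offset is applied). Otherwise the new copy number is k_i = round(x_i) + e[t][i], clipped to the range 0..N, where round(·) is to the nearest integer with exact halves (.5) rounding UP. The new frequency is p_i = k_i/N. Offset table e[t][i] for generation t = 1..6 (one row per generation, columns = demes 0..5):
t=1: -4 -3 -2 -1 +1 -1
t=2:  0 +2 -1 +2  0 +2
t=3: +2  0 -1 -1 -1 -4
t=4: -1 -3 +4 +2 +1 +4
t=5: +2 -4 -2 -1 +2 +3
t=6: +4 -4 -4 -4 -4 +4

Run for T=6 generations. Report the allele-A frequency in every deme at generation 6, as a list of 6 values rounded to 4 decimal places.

[0.1429, 0.1000, 0.3286, 0.1714, 0.0429, 0.1571]

t=0: k=[0 0 70 0 0 0]
t=1: x=[0.0000 6.6500 56.7000 6.6500 0.0000 0.0000] k=[0 4 55 6 0 0]
t=2: x=[0.3800 8.4650 45.5000 10.0850 0.5700 0.0000] k=[0 10 45 12 1 0]
t=3: x=[0.9500 12.3750 38.5400 14.0900 1.9500 0.0950] k=[3 12 38 13 1 0]
t=4: x=[3.8550 13.6150 33.1550 14.2350 2.0450 0.0950] k=[3 11 37 16 3 4]
t=5: x=[3.7600 12.7100 32.5350 16.7600 4.3300 3.9050] k=[6 9 31 16 6 7]
t=6: x=[6.2850 10.8050 27.4850 16.4750 7.0450 6.9050] k=[10 7 23 12 3 11]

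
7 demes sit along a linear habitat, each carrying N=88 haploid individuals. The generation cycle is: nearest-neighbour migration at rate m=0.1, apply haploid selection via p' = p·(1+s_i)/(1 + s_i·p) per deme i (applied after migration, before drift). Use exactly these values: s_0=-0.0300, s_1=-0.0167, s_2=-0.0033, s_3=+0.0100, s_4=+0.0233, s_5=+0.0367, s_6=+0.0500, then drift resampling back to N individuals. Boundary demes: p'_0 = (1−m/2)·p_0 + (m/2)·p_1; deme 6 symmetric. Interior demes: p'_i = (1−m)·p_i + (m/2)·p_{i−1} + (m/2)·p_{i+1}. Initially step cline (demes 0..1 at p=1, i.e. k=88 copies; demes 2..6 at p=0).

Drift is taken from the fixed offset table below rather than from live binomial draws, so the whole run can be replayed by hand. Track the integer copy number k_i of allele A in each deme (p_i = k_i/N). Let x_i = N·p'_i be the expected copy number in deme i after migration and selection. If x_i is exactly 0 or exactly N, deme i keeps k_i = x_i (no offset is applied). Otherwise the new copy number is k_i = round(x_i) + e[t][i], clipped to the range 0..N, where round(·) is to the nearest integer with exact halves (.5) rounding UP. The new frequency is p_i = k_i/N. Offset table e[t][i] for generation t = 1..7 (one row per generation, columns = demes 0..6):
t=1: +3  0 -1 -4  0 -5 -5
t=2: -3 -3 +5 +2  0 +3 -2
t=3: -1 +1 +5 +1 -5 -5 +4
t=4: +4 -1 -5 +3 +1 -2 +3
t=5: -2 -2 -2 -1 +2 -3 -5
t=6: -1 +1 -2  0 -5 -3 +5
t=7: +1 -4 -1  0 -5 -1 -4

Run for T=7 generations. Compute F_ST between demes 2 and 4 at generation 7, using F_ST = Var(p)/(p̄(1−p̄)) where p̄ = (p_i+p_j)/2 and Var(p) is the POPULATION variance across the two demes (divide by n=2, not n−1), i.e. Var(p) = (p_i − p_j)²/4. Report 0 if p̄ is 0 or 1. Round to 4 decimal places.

0.1139

t=0: k=[88 88 0 0 0 0 0]
t=1: x=[88.0000 83.5291 4.3862 0.0000 0.0000 0.0000 0.0000] k=[88 84 3 0 0 0 0]
t=2: x=[87.7938 80.0288 6.8790 0.1515 0.0000 0.0000 0.0000] k=[85 77 12 2 0 0 0]
t=3: x=[84.4990 73.9523 14.7095 2.4233 0.1023 0.0000 0.0000] k=[83 75 20 3 0 0 0]
t=4: x=[82.4435 72.4354 21.8457 3.7354 0.1535 0.0000 0.0000] k=[86 71 17 7 1 0 0]
t=5: x=[85.1677 68.7984 19.1504 7.2661 1.2787 0.0518 0.0000] k=[83 67 17 6 3 0 0]
t=6: x=[82.0328 65.0152 18.9009 6.4593 3.0675 0.1555 0.0000] k=[81 66 17 6 0 0 0]
t=7: x=[80.0320 64.0072 18.8510 6.3080 0.3070 0.0000 0.0000] k=[81 60 18 6 0 0 0]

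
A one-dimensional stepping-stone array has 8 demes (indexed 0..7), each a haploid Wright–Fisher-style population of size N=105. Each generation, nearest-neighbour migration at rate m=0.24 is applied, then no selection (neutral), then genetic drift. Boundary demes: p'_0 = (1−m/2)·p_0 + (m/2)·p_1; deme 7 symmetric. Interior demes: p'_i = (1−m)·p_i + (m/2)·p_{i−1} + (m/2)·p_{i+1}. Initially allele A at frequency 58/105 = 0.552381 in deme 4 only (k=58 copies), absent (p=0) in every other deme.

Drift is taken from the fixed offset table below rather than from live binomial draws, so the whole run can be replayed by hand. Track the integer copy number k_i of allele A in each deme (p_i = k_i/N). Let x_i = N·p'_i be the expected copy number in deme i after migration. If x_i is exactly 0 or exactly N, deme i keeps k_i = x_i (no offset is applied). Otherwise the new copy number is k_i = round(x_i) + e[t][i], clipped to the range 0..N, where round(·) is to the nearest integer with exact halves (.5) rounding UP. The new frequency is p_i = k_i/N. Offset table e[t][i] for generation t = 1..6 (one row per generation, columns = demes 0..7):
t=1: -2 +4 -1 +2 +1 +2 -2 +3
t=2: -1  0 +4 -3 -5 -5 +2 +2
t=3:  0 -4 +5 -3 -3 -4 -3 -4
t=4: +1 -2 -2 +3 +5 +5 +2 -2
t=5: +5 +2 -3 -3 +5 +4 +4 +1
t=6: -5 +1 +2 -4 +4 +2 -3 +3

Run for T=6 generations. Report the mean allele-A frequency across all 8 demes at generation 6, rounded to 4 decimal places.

t=0: k=[0 0 0 0 58 0 0 0]
t=1: x=[0.0000 0.0000 0.0000 6.9600 44.0800 6.9600 0.0000 0.0000] k=[0 0 0 9 45 9 0 0]
t=2: x=[0.0000 0.0000 1.0800 12.2400 36.3600 12.2400 1.0800 0.0000] k=[0 0 5 9 31 7 3 0]
t=3: x=[0.0000 0.6000 4.8800 11.1600 25.4800 9.4000 3.1200 0.3600] k=[0 0 10 8 22 5 0 0]
t=4: x=[0.0000 1.2000 8.5600 9.9200 18.2800 6.4400 0.6000 0.0000] k=[0 0 7 13 23 11 3 0]
t=5: x=[0.0000 0.8400 6.8800 13.4800 20.3600 11.4800 3.6000 0.3600] k=[0 3 4 10 25 15 8 1]
t=6: x=[0.3600 2.7600 4.6000 11.0800 22.0000 15.3600 8.0000 1.8400] k=[0 4 7 7 26 17 5 5]

0.0845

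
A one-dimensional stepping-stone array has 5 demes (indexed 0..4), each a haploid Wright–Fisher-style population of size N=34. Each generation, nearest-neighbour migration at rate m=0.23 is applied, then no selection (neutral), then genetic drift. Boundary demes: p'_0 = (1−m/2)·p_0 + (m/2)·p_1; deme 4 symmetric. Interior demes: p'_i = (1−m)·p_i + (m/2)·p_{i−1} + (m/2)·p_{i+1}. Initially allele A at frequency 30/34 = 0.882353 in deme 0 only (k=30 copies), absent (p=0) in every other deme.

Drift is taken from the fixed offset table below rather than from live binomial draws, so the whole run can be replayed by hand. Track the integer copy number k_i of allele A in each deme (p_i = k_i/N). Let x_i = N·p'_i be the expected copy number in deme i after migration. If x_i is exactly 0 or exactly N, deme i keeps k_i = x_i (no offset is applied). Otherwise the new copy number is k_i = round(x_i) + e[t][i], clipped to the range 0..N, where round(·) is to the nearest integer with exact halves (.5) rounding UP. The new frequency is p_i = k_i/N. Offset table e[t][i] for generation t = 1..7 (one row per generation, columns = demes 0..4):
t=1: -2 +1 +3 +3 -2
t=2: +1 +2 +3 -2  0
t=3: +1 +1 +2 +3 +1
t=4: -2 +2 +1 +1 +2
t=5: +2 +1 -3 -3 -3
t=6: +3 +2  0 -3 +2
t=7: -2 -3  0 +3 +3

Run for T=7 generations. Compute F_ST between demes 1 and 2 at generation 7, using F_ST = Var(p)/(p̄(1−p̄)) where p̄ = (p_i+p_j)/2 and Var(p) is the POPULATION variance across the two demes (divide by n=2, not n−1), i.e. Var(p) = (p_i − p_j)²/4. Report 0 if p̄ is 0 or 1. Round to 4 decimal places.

t=0: k=[30 0 0 0 0]
t=1: x=[26.5500 3.4500 0.0000 0.0000 0.0000] k=[25 4 0 0 0]
t=2: x=[22.5850 5.9550 0.4600 0.0000 0.0000] k=[24 8 3 0 0]
t=3: x=[22.1600 9.2650 3.2300 0.3450 0.0000] k=[23 10 5 3 0]
t=4: x=[21.5050 10.9200 5.3450 2.8850 0.3450] k=[20 13 6 4 2]
t=5: x=[19.1950 13.0000 6.5750 4.0000 2.2300] k=[21 14 4 1 0]
t=6: x=[20.1950 13.6550 4.8050 1.2300 0.1150] k=[23 16 5 0 2]
t=7: x=[22.1950 15.5400 5.6900 0.8050 1.7700] k=[20 13 6 4 5]

0.0526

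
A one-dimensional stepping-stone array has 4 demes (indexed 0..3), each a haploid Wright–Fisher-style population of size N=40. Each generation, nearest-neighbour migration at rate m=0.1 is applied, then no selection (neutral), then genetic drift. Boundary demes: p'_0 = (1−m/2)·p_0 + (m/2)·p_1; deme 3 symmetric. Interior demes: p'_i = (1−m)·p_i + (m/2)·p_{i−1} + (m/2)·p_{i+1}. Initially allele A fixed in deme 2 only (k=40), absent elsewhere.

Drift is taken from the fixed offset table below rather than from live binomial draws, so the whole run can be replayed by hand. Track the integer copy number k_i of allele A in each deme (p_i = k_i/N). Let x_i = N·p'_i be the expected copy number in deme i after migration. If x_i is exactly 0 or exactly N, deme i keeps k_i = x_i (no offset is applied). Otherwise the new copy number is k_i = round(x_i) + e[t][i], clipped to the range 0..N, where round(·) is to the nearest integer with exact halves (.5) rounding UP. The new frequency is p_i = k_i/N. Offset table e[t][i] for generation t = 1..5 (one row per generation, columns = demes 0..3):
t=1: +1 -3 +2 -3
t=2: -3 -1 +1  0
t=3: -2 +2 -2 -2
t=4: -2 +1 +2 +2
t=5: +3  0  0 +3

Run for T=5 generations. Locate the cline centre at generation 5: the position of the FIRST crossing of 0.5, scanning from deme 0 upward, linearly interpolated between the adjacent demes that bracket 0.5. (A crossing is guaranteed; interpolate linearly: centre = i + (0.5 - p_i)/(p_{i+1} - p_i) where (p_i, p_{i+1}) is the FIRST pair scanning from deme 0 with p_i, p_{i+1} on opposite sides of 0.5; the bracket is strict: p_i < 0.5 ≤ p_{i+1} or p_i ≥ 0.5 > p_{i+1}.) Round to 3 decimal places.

t=0: k=[0 0 40 0]
t=1: x=[0.0000 2.0000 36.0000 2.0000] k=[0 0 38 0]
t=2: x=[0.0000 1.9000 34.2000 1.9000] k=[0 1 35 2]
t=3: x=[0.0500 2.6500 31.6500 3.6500] k=[0 5 30 2]
t=4: x=[0.2500 6.0000 27.3500 3.4000] k=[0 7 29 5]
t=5: x=[0.3500 7.7500 26.7000 6.2000] k=[3 8 27 9]

1.632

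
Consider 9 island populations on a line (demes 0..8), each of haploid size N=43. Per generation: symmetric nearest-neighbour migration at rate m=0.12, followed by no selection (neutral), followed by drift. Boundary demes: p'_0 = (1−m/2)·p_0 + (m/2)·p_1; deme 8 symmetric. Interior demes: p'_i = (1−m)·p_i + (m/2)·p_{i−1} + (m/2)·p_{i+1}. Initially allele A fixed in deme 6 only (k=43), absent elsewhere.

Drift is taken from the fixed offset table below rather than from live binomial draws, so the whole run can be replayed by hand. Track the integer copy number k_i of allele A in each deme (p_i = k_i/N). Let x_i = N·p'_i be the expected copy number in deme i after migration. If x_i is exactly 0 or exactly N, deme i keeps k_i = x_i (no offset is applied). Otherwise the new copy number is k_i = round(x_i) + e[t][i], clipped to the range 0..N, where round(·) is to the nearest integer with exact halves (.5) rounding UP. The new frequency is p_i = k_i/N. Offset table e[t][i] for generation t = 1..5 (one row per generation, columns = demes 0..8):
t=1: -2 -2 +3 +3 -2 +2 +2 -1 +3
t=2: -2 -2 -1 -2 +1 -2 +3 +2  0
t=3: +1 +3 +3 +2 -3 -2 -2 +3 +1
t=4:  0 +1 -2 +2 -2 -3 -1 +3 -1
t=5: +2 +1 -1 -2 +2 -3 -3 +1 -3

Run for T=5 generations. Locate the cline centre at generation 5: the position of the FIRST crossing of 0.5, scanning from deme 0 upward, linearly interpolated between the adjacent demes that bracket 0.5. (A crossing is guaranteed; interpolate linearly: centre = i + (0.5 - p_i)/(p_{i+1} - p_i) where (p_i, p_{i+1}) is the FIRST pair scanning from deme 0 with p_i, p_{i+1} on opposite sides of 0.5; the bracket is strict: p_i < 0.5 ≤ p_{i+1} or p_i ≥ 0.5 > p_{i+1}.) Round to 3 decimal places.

5.891

t=0: k=[0 0 0 0 0 0 43 0 0]
t=1: x=[0.0000 0.0000 0.0000 0.0000 0.0000 2.5800 37.8400 2.5800 0.0000] k=[0 0 0 0 0 5 40 2 0]
t=2: x=[0.0000 0.0000 0.0000 0.0000 0.3000 6.8000 35.6200 4.1600 0.1200] k=[0 0 0 0 1 5 39 6 0]
t=3: x=[0.0000 0.0000 0.0000 0.0600 1.1800 6.8000 34.9800 7.6200 0.3600] k=[0 0 0 2 0 5 33 11 1]
t=4: x=[0.0000 0.0000 0.1200 1.7600 0.4200 6.3800 30.0000 11.7200 1.6000] k=[0 0 0 4 0 3 29 15 1]
t=5: x=[0.0000 0.0000 0.2400 3.5200 0.4200 4.3800 26.6000 15.0000 1.8400] k=[0 0 0 2 2 1 24 16 0]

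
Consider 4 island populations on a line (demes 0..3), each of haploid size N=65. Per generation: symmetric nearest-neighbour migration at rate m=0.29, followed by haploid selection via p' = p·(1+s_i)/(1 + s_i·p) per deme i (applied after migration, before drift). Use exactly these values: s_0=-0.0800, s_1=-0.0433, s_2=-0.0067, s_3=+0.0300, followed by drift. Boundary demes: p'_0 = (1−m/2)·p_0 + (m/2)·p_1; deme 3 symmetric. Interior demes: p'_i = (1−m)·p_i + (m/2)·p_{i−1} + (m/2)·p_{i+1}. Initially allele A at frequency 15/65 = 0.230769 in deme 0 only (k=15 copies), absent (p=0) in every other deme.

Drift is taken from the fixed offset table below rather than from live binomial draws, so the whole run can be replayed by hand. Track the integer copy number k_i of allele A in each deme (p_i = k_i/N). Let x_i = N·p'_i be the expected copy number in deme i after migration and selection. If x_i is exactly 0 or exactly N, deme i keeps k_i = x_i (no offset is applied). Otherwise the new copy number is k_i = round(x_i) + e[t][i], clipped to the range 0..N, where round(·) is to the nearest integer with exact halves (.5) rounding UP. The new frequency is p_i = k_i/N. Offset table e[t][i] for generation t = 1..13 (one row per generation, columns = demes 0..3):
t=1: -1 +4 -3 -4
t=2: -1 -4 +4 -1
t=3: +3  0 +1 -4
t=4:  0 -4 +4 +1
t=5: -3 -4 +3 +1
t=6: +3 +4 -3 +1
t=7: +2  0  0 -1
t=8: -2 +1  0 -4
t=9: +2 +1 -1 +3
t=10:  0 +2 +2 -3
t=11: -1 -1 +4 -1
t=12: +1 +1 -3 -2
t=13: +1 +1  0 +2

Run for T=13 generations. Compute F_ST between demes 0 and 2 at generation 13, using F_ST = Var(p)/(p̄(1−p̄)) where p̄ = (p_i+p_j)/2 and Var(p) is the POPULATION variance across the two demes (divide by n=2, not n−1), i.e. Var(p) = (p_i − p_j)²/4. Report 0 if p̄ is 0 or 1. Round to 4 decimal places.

0.0028

t=0: k=[15 0 0 0]
t=1: x=[11.9882 2.0838 0.0000 0.0000] k=[11 6 0 0]
t=2: x=[9.5741 5.6234 0.8642 0.0000] k=[9 2 5 0]
t=3: x=[7.4191 3.3082 3.8158 0.7465] k=[10 3 5 0]
t=4: x=[8.3586 4.1304 3.9599 0.7465] k=[8 0 8 2]
t=5: x=[6.3462 2.2230 5.9337 2.9522] k=[3 0 9 4]
t=6: x=[2.3673 1.6666 6.9283 4.8562] k=[5 6 4 6]
t=7: x=[4.7636 5.3438 4.5515 5.8658] k=[7 5 5 5]
t=8: x=[6.2246 5.0788 4.9691 5.1381] k=[4 6 5 1]
t=9: x=[3.9677 5.3438 4.5365 1.6262] k=[6 6 4 5]
t=10: x=[5.5611 5.4836 4.4073 4.9895] k=[6 7 6 2]
t=11: x=[5.6965 6.4483 5.5309 2.6542] k=[5 5 10 2]
t=12: x=[4.6285 5.4981 8.0674 3.2501] k=[6 6 5 1]
t=13: x=[5.5611 5.6234 4.5365 1.6262] k=[7 7 5 4]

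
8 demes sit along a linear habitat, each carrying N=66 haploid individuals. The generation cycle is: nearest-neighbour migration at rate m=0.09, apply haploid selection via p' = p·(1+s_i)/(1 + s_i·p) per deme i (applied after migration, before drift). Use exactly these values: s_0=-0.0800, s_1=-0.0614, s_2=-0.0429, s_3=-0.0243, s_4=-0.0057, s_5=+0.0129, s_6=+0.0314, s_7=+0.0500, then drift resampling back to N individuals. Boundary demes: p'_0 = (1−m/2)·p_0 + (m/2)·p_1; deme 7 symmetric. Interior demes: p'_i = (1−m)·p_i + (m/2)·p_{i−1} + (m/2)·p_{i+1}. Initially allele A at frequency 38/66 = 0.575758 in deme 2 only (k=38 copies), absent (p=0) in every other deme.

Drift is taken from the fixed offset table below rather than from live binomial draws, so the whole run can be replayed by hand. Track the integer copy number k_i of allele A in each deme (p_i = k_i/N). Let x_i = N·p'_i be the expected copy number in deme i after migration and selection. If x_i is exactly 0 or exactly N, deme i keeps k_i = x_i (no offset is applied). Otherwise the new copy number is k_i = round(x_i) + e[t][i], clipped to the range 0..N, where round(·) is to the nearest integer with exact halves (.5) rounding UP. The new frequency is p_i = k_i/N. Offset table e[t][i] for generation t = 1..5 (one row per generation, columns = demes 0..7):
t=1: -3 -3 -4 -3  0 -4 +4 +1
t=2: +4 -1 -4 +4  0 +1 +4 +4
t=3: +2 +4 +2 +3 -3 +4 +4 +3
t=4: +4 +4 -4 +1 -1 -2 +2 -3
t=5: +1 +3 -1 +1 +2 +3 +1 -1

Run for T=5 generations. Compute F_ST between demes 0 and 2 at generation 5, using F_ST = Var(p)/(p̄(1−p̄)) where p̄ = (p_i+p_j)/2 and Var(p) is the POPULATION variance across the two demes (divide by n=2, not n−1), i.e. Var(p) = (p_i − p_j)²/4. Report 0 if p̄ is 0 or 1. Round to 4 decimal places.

t=0: k=[0 0 38 0 0 0 0 0]
t=1: x=[0.0000 1.6076 33.8575 1.6695 0.0000 0.0000 0.0000 0.0000] k=[0 0 30 0 0 0 0 0]
t=2: x=[0.0000 1.2687 26.6009 1.3179 0.0000 0.0000 0.0000 0.0000] k=[0 0 23 5 0 0 0 0]
t=3: x=[0.0000 0.9724 20.5297 5.4605 0.2237 0.0000 0.0000 0.0000] k=[0 5 23 8 0 0 0 0]
t=4: x=[0.2071 5.2695 20.8841 8.1379 0.3580 0.0000 0.0000 0.0000] k=[4 9 17 9 0 0 0 0]
t=5: x=[3.9070 8.6476 15.7482 8.7663 0.4027 0.0000 0.0000 0.0000] k=[5 12 15 10 2 0 0 0]

0.0446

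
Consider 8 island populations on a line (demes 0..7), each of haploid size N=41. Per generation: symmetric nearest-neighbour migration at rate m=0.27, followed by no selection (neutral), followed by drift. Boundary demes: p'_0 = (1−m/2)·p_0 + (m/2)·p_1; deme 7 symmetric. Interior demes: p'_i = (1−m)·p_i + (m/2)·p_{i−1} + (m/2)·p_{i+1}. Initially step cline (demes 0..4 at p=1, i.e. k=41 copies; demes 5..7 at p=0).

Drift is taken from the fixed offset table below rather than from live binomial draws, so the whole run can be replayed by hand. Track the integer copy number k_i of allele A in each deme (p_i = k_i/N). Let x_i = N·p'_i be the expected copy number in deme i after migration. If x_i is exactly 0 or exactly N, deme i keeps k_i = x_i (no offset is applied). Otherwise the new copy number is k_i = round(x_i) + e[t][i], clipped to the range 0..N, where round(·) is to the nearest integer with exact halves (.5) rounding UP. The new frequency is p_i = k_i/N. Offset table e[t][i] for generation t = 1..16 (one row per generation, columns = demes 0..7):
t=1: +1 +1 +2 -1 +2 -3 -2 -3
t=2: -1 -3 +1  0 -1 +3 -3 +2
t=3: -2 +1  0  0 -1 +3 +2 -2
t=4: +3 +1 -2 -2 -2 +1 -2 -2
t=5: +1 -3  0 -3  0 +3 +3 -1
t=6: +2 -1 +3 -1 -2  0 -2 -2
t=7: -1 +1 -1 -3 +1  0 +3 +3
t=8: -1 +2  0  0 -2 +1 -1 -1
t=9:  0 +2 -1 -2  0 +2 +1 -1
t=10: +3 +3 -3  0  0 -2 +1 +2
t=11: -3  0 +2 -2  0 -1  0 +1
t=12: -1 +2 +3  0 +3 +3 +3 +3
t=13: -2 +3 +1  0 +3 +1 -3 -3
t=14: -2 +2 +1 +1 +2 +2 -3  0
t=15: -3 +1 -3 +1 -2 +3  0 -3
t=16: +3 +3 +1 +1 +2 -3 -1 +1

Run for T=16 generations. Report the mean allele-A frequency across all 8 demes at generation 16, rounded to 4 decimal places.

t=0: k=[41 41 41 41 41 0 0 0]
t=1: x=[41.0000 41.0000 41.0000 41.0000 35.4650 5.5350 0.0000 0.0000] k=[41 41 41 41 37 3 0 0]
t=2: x=[41.0000 41.0000 41.0000 40.4600 32.9500 7.1850 0.4050 0.0000] k=[41 41 41 40 32 10 0 0]
t=3: x=[41.0000 41.0000 40.8650 39.0550 30.1100 11.6200 1.3500 0.0000] k=[41 41 41 39 29 15 3 0]
t=4: x=[41.0000 41.0000 40.7300 37.9200 28.4600 15.2700 4.2150 0.4050] k=[41 41 39 36 26 16 2 0]
t=5: x=[41.0000 40.7300 38.8650 35.0550 26.0000 15.4600 3.6200 0.2700] k=[41 38 39 32 26 18 7 0]
t=6: x=[40.5950 38.5400 37.9200 32.1350 25.7300 17.5950 7.5400 0.9450] k=[41 38 41 31 24 18 6 0]
t=7: x=[40.5950 38.8100 39.2450 31.4050 24.1350 17.1900 6.8100 0.8100] k=[40 40 38 28 25 17 10 4]
t=8: x=[40.0000 39.7300 36.9200 28.9450 24.3250 17.1350 10.1350 4.8100] k=[39 41 37 29 22 18 9 4]
t=9: x=[39.2700 40.1900 36.4600 29.1350 22.4050 17.3250 9.5400 4.6750] k=[39 41 35 27 22 19 11 4]
t=10: x=[39.2700 39.9200 34.7300 27.4050 22.2700 18.3250 11.1350 4.9450] k=[41 41 32 27 22 16 12 7]
t=11: x=[41.0000 39.7850 32.5400 27.0000 21.8650 16.2700 11.8650 7.6750] k=[41 40 35 25 22 15 12 9]
t=12: x=[40.8650 39.4600 34.3250 25.9450 21.4600 15.5400 12.0000 9.4050] k=[40 41 37 26 24 19 15 12]
t=13: x=[40.1350 40.3250 36.0550 27.2150 23.5950 19.1350 15.1350 12.4050] k=[38 41 37 27 27 20 12 9]
t=14: x=[38.4050 40.0550 36.1900 28.3500 26.0550 19.8650 12.6750 9.4050] k=[36 41 37 29 28 22 10 9]
t=15: x=[36.6750 39.7850 36.4600 29.9450 27.3250 21.1900 11.4850 9.1350] k=[34 41 33 31 25 24 11 6]
t=16: x=[34.9450 38.9750 33.8100 30.4600 25.6750 22.3800 12.0800 6.6750] k=[38 41 35 31 28 19 11 8]

0.6433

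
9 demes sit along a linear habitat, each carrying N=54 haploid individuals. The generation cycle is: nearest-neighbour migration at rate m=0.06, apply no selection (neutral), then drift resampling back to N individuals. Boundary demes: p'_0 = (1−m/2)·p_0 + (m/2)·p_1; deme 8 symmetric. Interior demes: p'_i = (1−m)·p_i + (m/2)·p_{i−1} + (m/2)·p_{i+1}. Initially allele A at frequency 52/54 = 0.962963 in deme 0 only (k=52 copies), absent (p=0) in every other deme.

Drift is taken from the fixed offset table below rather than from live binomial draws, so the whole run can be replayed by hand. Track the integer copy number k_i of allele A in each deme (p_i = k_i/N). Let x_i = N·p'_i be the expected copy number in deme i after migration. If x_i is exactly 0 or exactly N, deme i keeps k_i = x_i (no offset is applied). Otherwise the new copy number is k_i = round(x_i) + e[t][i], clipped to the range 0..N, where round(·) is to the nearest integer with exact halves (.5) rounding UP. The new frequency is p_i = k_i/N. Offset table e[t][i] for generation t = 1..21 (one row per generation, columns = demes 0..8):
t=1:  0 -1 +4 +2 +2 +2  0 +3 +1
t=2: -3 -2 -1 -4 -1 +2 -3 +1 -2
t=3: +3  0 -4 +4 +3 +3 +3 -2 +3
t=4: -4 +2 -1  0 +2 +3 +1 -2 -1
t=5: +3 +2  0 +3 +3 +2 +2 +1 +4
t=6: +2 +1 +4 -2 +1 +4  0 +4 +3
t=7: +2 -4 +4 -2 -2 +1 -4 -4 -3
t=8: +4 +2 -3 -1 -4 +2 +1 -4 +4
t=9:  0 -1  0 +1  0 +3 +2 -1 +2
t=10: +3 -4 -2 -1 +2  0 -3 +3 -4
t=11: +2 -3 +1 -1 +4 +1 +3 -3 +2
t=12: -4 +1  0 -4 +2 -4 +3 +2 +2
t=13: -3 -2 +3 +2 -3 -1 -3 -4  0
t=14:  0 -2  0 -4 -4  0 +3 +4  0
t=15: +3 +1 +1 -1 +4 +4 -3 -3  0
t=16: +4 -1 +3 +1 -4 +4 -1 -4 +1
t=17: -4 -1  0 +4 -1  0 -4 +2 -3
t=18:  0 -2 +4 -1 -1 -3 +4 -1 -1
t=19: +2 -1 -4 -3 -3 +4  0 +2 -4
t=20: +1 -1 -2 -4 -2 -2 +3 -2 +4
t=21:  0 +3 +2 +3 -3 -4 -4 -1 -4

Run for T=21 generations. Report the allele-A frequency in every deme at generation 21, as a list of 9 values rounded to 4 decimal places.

[0.7593, 0.1667, 0.1852, 0.0556, 0.0000, 0.0556, 0.0556, 0.0000, 0.0000]

t=0: k=[52 0 0 0 0 0 0 0 0]
t=1: x=[50.4400 1.5600 0.0000 0.0000 0.0000 0.0000 0.0000 0.0000 0.0000] k=[50 1 0 0 0 0 0 0 0]
t=2: x=[48.5300 2.4400 0.0300 0.0000 0.0000 0.0000 0.0000 0.0000 0.0000] k=[46 0 0 0 0 0 0 0 0]
t=3: x=[44.6200 1.3800 0.0000 0.0000 0.0000 0.0000 0.0000 0.0000 0.0000] k=[48 1 0 0 0 0 0 0 0]
t=4: x=[46.5900 2.3800 0.0300 0.0000 0.0000 0.0000 0.0000 0.0000 0.0000] k=[43 4 0 0 0 0 0 0 0]
t=5: x=[41.8300 5.0500 0.1200 0.0000 0.0000 0.0000 0.0000 0.0000 0.0000] k=[45 7 0 0 0 0 0 0 0]
t=6: x=[43.8600 7.9300 0.2100 0.0000 0.0000 0.0000 0.0000 0.0000 0.0000] k=[46 9 4 0 0 0 0 0 0]
t=7: x=[44.8900 9.9600 4.0300 0.1200 0.0000 0.0000 0.0000 0.0000 0.0000] k=[47 6 8 0 0 0 0 0 0]
t=8: x=[45.7700 7.2900 7.7000 0.2400 0.0000 0.0000 0.0000 0.0000 0.0000] k=[50 9 5 0 0 0 0 0 0]
t=9: x=[48.7700 10.1100 4.9700 0.1500 0.0000 0.0000 0.0000 0.0000 0.0000] k=[49 9 5 1 0 0 0 0 0]
t=10: x=[47.8000 10.0800 5.0000 1.0900 0.0300 0.0000 0.0000 0.0000 0.0000] k=[51 6 3 0 2 0 0 0 0]
t=11: x=[49.6500 7.2600 3.0000 0.1500 1.8800 0.0600 0.0000 0.0000 0.0000] k=[52 4 4 0 6 1 0 0 0]
t=12: x=[50.5600 5.4400 3.8800 0.3000 5.6700 1.1200 0.0300 0.0000 0.0000] k=[47 6 4 0 8 0 3 0 0]
t=13: x=[45.7700 7.1700 3.9400 0.3600 7.5200 0.3300 2.8200 0.0900 0.0000] k=[43 5 7 2 5 0 0 0 0]
t=14: x=[41.8600 6.2000 6.7900 2.2400 4.7600 0.1500 0.0000 0.0000 0.0000] k=[42 4 7 0 1 0 0 0 0]
t=15: x=[40.8600 5.2300 6.7000 0.2400 0.9400 0.0300 0.0000 0.0000 0.0000] k=[44 6 8 0 5 4 0 0 0]
t=16: x=[42.8600 7.2000 7.7000 0.3900 4.8200 3.9100 0.1200 0.0000 0.0000] k=[47 6 11 1 1 8 0 0 0]
t=17: x=[45.7700 7.3800 10.5500 1.3000 1.2100 7.5500 0.2400 0.0000 0.0000] k=[42 6 11 5 0 8 0 0 0]
t=18: x=[40.9200 7.2300 10.6700 5.0300 0.3900 7.5200 0.2400 0.0000 0.0000] k=[41 5 15 4 0 5 4 0 0]
t=19: x=[39.9200 6.3800 14.3700 4.2100 0.2700 4.8200 3.9100 0.1200 0.0000] k=[42 5 10 1 0 9 4 2 0]
t=20: x=[40.8900 6.2600 9.5800 1.2400 0.3000 8.5800 4.0900 2.0000 0.0600] k=[42 5 8 0 0 7 7 0 4]
t=21: x=[40.8900 6.2000 7.6700 0.2400 0.2100 6.7900 6.7900 0.3300 3.8800] k=[41 9 10 3 0 3 3 0 0]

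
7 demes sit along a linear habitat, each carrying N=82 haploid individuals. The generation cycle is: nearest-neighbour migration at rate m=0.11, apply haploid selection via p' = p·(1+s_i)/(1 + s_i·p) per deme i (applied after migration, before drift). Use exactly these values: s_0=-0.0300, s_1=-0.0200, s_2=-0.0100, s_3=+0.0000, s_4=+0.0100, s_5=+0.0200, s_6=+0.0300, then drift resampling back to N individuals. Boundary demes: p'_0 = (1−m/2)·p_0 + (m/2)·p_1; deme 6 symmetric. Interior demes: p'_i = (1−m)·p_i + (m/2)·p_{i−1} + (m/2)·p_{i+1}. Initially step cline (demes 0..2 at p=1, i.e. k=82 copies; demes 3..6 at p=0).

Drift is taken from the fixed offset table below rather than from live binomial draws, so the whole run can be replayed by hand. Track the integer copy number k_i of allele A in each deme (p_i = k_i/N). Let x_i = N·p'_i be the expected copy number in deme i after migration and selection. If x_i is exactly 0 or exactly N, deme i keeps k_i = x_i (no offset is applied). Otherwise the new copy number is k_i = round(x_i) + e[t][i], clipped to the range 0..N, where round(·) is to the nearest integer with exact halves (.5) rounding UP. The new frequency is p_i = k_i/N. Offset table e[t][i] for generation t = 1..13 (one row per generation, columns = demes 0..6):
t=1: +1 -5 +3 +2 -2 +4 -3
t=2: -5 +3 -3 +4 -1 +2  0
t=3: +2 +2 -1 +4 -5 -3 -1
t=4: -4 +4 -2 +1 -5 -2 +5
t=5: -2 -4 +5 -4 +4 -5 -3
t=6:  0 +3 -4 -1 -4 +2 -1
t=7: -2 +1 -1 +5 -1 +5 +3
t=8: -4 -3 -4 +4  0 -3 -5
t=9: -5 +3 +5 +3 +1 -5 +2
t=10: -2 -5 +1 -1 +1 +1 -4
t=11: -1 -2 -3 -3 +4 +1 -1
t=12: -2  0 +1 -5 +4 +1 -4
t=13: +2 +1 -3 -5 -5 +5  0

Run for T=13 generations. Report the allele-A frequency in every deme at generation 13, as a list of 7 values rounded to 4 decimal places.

t=0: k=[82 82 82 0 0 0 0]
t=1: x=[82.0000 82.0000 77.4470 4.5100 0.0000 0.0000 0.0000] k=[82 82 80 7 0 0 0]
t=2: x=[82.0000 81.8878 76.0397 10.6300 0.3888 0.0000 0.0000] k=[82 82 73 15 0 0 0]
t=3: x=[82.0000 81.4950 70.2039 17.3650 0.8332 0.0000 0.0000] k=[82 82 69 21 0 0 0]
t=4: x=[82.0000 81.2705 66.9519 22.4850 1.1664 0.0000 0.0000] k=[82 82 65 23 0 0 0]
t=5: x=[82.0000 81.0461 63.4813 24.0450 1.2775 0.0000 0.0000] k=[82 77 68 20 5 0 0]
t=6: x=[81.7165 76.6804 65.7243 21.8150 5.6017 0.2805 0.0000] k=[82 80 62 21 2 2 0]
t=7: x=[81.8866 79.0633 60.5763 22.2100 3.0743 1.9269 0.1133] k=[80 80 60 27 2 7 3]
t=8: x=[79.9397 78.8392 59.1196 27.4400 3.6849 6.6246 3.3127] k=[76 76 55 31 4 4 0]
t=9: x=[75.8284 74.7120 54.6521 30.8350 5.5361 3.8520 0.2266] k=[71 78 60 34 7 0 2]
t=10: x=[71.1003 76.5226 59.3958 33.9450 8.1729 0.5048 1.9454] k=[69 72 60 33 9 2 0]
t=11: x=[68.8318 70.9838 59.0091 33.1650 10.0222 2.3192 0.1133] k=[68 69 56 30 14 3 0]
t=12: x=[67.6989 67.9970 55.1037 30.5500 14.3927 3.5059 0.1699] k=[66 68 56 26 18 5 0]
t=13: x=[65.7161 66.9838 54.8277 27.2100 17.8636 5.5414 0.2832] k=[68 68 52 22 13 11 0]

[0.8293, 0.8293, 0.6341, 0.2683, 0.1585, 0.1341, 0.0000]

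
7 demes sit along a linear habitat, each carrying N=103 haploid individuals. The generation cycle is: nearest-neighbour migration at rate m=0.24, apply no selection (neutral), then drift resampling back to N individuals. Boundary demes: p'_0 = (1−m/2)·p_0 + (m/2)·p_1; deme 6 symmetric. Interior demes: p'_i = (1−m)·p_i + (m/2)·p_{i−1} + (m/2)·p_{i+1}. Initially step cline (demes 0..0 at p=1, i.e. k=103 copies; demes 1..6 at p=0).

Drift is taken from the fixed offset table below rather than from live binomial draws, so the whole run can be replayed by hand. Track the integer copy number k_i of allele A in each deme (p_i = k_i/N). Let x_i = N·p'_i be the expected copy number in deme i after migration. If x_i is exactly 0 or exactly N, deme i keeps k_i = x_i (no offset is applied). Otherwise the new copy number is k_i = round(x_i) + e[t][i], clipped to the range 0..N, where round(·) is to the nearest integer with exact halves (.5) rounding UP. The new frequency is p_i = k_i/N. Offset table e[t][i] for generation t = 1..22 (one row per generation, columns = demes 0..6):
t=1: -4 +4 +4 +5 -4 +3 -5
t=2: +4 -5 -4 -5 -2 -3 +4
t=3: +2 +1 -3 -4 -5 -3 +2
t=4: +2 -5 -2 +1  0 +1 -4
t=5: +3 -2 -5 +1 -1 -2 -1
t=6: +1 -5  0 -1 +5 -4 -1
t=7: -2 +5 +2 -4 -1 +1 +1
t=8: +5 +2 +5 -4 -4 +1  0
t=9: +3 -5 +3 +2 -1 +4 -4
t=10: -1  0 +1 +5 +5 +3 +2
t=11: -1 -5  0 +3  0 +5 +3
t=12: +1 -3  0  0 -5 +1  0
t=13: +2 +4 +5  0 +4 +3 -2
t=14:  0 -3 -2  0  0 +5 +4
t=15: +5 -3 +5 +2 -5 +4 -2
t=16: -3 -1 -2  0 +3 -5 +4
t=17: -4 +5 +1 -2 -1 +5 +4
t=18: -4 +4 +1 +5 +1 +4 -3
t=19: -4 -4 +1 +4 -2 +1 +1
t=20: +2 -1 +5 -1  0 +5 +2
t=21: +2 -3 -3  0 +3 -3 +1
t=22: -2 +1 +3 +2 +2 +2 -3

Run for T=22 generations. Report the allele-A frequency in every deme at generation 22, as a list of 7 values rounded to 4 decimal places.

t=0: k=[103 0 0 0 0 0 0]
t=1: x=[90.6400 12.3600 0.0000 0.0000 0.0000 0.0000 0.0000] k=[87 16 0 0 0 0 0]
t=2: x=[78.4800 22.6000 1.9200 0.0000 0.0000 0.0000 0.0000] k=[82 18 0 0 0 0 0]
t=3: x=[74.3200 23.5200 2.1600 0.0000 0.0000 0.0000 0.0000] k=[76 25 0 0 0 0 0]
t=4: x=[69.8800 28.1200 3.0000 0.0000 0.0000 0.0000 0.0000] k=[72 23 1 0 0 0 0]
t=5: x=[66.1200 26.2400 3.5200 0.1200 0.0000 0.0000 0.0000] k=[69 24 0 1 0 0 0]
t=6: x=[63.6000 26.5200 3.0000 0.7600 0.1200 0.0000 0.0000] k=[65 22 3 0 5 0 0]
t=7: x=[59.8400 24.8800 4.9200 0.9600 3.8000 0.6000 0.0000] k=[58 30 7 0 3 2 0]
t=8: x=[54.6400 30.6000 8.9200 1.2000 2.5200 1.8800 0.2400] k=[60 33 14 0 0 3 0]
t=9: x=[56.7600 33.9600 14.6000 1.6800 0.3600 2.2800 0.3600] k=[60 29 18 4 0 6 0]
t=10: x=[56.2800 31.4000 17.6400 5.2000 1.2000 4.5600 0.7200] k=[55 31 19 10 6 8 3]
t=11: x=[52.1200 32.4400 19.3600 10.6000 6.7200 7.1600 3.6000] k=[51 27 19 14 7 12 7]
t=12: x=[48.1200 28.9200 19.3600 13.7600 8.4400 10.8000 7.6000] k=[49 26 19 14 3 12 8]
t=13: x=[46.2400 27.9200 19.2400 13.2800 5.4000 10.4400 8.4800] k=[48 32 24 13 9 13 6]
t=14: x=[46.0800 32.9600 23.6400 13.8400 9.9600 11.6800 6.8400] k=[46 30 22 14 10 17 11]
t=15: x=[44.0800 30.9600 22.0000 14.4800 11.3200 15.4400 11.7200] k=[49 28 27 16 6 19 10]
t=16: x=[46.4800 30.4000 25.8000 16.1200 8.7600 16.3600 11.0800] k=[43 29 24 16 12 11 15]
t=17: x=[41.3200 30.0800 23.6400 16.4800 12.3600 11.6000 14.5200] k=[37 35 25 14 11 17 19]
t=18: x=[36.7600 34.0400 24.8800 14.9600 12.0800 16.5200 18.7600] k=[33 38 26 20 13 21 16]
t=19: x=[33.6000 35.9600 26.7200 19.8800 14.8000 19.4400 16.6000] k=[30 32 28 24 13 20 18]
t=20: x=[30.2400 31.2800 28.0000 23.1600 15.1600 18.9200 18.2400] k=[32 30 33 22 15 24 20]
t=21: x=[31.7600 30.6000 31.3200 22.4800 16.9200 22.4400 20.4800] k=[34 28 28 22 20 19 21]
t=22: x=[33.2800 28.7200 27.2800 22.4800 20.1200 19.3600 20.7600] k=[31 30 30 24 22 21 18]

[0.3010, 0.2913, 0.2913, 0.2330, 0.2136, 0.2039, 0.1748]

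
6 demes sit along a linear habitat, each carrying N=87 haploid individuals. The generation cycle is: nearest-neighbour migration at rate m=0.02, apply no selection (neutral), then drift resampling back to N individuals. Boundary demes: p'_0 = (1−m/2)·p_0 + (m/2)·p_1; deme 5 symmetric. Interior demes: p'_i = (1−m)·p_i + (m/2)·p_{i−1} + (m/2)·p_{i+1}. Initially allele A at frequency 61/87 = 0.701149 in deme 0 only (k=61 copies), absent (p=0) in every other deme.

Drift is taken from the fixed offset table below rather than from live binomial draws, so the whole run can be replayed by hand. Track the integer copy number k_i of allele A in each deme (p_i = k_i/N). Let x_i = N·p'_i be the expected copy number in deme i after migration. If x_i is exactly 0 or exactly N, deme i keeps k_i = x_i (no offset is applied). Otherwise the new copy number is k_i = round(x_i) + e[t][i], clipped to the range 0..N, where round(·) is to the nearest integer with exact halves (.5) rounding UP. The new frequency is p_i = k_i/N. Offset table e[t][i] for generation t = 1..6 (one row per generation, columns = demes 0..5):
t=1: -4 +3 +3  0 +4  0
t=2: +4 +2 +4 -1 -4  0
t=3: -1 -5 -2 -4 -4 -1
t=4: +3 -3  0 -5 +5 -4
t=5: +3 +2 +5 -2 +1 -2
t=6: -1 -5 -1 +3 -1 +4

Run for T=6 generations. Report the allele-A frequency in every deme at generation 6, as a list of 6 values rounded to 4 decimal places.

[0.6782, 0.0000, 0.0690, 0.0345, 0.0000, 0.0000]

t=0: k=[61 0 0 0 0 0]
t=1: x=[60.3900 0.6100 0.0000 0.0000 0.0000 0.0000] k=[56 4 0 0 0 0]
t=2: x=[55.4800 4.4800 0.0400 0.0000 0.0000 0.0000] k=[59 6 4 0 0 0]
t=3: x=[58.4700 6.5100 3.9800 0.0400 0.0000 0.0000] k=[57 2 2 0 0 0]
t=4: x=[56.4500 2.5500 1.9800 0.0200 0.0000 0.0000] k=[59 0 2 0 0 0]
t=5: x=[58.4100 0.6100 1.9600 0.0200 0.0000 0.0000] k=[61 3 7 0 0 0]
t=6: x=[60.4200 3.6200 6.8900 0.0700 0.0000 0.0000] k=[59 0 6 3 0 0]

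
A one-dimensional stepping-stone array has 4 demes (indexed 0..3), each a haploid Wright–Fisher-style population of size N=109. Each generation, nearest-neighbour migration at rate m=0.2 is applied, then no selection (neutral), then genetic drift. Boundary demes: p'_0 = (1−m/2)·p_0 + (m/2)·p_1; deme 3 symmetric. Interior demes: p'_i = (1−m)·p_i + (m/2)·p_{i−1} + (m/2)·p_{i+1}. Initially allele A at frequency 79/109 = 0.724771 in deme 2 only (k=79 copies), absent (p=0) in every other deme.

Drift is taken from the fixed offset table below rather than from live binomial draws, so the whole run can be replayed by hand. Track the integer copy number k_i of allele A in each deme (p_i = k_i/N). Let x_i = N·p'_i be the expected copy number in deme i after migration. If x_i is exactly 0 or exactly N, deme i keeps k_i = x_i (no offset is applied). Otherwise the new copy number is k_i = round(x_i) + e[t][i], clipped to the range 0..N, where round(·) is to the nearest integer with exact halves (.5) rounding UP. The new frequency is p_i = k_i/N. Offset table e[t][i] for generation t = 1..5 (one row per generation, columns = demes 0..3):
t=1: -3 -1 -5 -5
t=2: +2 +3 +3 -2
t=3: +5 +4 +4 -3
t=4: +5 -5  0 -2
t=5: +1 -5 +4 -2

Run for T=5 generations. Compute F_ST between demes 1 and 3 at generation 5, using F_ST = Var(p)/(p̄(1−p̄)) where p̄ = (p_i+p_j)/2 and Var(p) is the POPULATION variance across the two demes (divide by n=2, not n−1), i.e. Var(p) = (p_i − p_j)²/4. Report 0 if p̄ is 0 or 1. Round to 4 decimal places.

0.0019

t=0: k=[0 0 79 0]
t=1: x=[0.0000 7.9000 63.2000 7.9000] k=[0 7 58 3]
t=2: x=[0.7000 11.4000 47.4000 8.5000] k=[3 14 50 7]
t=3: x=[4.1000 16.5000 42.1000 11.3000] k=[9 21 46 8]
t=4: x=[10.2000 22.3000 39.7000 11.8000] k=[15 17 40 10]
t=5: x=[15.2000 19.1000 34.7000 13.0000] k=[16 14 39 11]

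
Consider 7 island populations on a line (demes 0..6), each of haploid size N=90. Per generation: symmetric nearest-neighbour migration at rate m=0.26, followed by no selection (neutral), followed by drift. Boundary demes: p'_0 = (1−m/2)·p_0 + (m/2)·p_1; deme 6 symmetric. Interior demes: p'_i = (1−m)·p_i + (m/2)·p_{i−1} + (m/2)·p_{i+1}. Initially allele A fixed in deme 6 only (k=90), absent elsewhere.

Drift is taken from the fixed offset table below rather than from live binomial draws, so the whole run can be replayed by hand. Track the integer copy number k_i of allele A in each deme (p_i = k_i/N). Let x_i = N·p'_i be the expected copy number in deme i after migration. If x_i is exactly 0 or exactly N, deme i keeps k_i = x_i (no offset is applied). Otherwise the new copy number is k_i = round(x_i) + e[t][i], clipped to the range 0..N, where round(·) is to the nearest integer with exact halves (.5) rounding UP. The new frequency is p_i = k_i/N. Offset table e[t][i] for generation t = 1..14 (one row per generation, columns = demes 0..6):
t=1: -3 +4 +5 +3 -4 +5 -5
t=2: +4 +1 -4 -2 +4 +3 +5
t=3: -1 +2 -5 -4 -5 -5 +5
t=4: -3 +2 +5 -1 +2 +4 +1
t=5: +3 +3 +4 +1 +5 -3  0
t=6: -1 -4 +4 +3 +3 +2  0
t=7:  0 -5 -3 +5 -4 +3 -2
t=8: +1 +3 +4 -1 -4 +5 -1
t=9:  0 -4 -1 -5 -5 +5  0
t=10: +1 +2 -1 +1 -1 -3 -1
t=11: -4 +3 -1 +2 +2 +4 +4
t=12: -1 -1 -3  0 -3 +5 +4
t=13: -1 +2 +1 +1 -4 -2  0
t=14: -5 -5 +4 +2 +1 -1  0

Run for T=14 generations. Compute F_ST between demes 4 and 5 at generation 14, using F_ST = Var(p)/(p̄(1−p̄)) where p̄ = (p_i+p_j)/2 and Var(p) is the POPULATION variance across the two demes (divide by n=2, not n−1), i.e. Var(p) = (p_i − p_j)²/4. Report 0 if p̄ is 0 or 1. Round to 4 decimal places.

t=0: k=[0 0 0 0 0 0 90]
t=1: x=[0.0000 0.0000 0.0000 0.0000 0.0000 11.7000 78.3000] k=[0 0 0 0 0 17 73]
t=2: x=[0.0000 0.0000 0.0000 0.0000 2.2100 22.0700 65.7200] k=[0 0 0 0 6 25 71]
t=3: x=[0.0000 0.0000 0.0000 0.7800 7.6900 28.5100 65.0200] k=[0 0 0 0 3 24 70]
t=4: x=[0.0000 0.0000 0.0000 0.3900 5.3400 27.2500 64.0200] k=[0 0 0 0 7 31 65]
t=5: x=[0.0000 0.0000 0.0000 0.9100 9.2100 32.3000 60.5800] k=[0 0 0 2 14 29 61]
t=6: x=[0.0000 0.0000 0.2600 3.3000 14.3900 31.2100 56.8400] k=[0 0 4 6 17 33 57]
t=7: x=[0.0000 0.5200 3.7400 7.1700 17.6500 34.0400 53.8800] k=[0 0 1 12 14 37 52]
t=8: x=[0.0000 0.1300 2.3000 10.8300 16.7300 35.9600 50.0500] k=[0 3 6 10 13 41 49]
t=9: x=[0.3900 3.0000 6.1300 9.8700 16.2500 38.4000 47.9600] k=[0 0 5 5 11 43 48]
t=10: x=[0.0000 0.6500 4.3500 5.7800 14.3800 39.4900 47.3500] k=[0 3 3 7 13 36 46]
t=11: x=[0.3900 2.6100 3.5200 7.2600 15.2100 34.3100 44.7000] k=[0 6 3 9 17 38 49]
t=12: x=[0.7800 4.8300 4.1700 9.2600 18.6900 36.7000 47.5700] k=[0 4 1 9 16 42 52]
t=13: x=[0.5200 3.0900 2.4300 8.8700 18.4700 39.9200 50.7000] k=[0 5 3 10 14 38 51]
t=14: x=[0.6500 4.0900 4.1700 9.6100 16.6000 36.5700 49.3100] k=[0 0 8 12 18 36 49]

0.0476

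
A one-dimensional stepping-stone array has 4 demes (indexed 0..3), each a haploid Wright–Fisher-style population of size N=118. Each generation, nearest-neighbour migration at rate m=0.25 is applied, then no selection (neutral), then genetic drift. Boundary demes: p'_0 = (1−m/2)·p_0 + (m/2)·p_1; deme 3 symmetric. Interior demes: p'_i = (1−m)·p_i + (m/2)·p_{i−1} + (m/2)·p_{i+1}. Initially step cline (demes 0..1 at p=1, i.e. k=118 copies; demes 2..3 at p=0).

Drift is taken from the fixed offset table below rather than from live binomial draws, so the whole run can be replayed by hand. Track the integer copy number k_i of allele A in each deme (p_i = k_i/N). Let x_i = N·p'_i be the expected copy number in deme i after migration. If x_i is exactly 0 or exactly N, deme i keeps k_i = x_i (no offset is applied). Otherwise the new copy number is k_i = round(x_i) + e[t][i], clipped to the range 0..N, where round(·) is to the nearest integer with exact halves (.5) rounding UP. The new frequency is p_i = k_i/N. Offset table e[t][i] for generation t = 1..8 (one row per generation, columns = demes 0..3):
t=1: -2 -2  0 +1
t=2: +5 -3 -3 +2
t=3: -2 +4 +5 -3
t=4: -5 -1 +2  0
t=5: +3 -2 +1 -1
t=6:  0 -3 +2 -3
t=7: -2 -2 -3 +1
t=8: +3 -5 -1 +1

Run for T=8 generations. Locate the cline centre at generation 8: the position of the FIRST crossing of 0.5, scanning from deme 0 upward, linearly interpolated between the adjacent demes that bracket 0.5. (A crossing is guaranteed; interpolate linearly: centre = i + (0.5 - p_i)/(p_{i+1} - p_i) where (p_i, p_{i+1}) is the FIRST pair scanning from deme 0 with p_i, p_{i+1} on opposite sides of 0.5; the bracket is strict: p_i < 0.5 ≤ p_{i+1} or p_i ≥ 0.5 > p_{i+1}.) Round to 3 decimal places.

1.269

t=0: k=[118 118 0 0]
t=1: x=[118.0000 103.2500 14.7500 0.0000] k=[118 101 15 0]
t=2: x=[115.8750 92.3750 23.8750 1.8750] k=[118 89 21 4]
t=3: x=[114.3750 84.1250 27.3750 6.1250] k=[112 88 32 3]
t=4: x=[109.0000 84.0000 35.3750 6.6250] k=[104 83 37 7]
t=5: x=[101.3750 79.8750 39.0000 10.7500] k=[104 78 40 10]
t=6: x=[100.7500 76.5000 41.0000 13.7500] k=[101 74 43 11]
t=7: x=[97.6250 73.5000 42.8750 15.0000] k=[96 72 40 16]
t=8: x=[93.0000 71.0000 41.0000 19.0000] k=[96 66 40 20]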